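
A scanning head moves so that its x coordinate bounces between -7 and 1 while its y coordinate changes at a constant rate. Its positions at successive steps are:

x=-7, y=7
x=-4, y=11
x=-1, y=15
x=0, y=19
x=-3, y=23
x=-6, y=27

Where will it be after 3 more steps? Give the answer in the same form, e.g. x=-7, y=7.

The x coordinate reflects between -7 and 1, moving 3 per step.
  step 6: -6 → -5
  step 7: -5 → -2
  step 8: -2 → 1
The y coordinate changes by +4 each step: at step 8 it is 39.

x=1, y=39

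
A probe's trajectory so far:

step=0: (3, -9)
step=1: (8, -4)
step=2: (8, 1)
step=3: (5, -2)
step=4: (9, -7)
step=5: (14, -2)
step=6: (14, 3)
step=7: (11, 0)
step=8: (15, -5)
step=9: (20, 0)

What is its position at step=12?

(21, -3)

Differencing gives (+5, +5), (+0, +5), (-3, -3), (+4, -5), (+5, +5), (+0, +5), (-3, -3), (+4, -5), (+5, +5). This is the pattern (+5, +5), (+0, +5), (-3, -3), (+4, -5) repeated.
step 10: apply (+0, +5) → (20, 5)
step 11: apply (-3, -3) → (17, 2)
step 12: apply (+4, -5) → (21, -3)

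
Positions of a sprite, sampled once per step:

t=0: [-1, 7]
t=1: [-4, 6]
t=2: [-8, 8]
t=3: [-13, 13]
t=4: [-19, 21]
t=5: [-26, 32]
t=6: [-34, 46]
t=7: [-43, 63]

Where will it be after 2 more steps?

[-64, 106]

Taking differences between consecutive positions: [-3, -1], [-4, +2], [-5, +5], [-6, +8], [-7, +11], [-8, +14], [-9, +17]. These grow by [-1, +3] each step.
step 8: [-43, 63] + [-10, +20] → [-53, 83]
step 9: [-53, 83] + [-11, +23] → [-64, 106]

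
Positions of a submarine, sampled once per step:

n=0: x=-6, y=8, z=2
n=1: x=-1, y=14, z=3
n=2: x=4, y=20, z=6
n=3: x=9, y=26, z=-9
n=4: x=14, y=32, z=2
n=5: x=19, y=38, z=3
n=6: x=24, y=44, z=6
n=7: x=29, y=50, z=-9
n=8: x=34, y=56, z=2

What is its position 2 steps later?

x=44, y=68, z=6

The x coordinate changes by +5 each step, so at step 10 it is -6 + 10·(5) = 44.
The y coordinate changes by +6 each step, so at step 10 it is 8 + 10·(6) = 68.
The z coordinate repeats the cycle [2, 3, 6, -9] with period 4; step 10 mod 4 = 2, giving 6.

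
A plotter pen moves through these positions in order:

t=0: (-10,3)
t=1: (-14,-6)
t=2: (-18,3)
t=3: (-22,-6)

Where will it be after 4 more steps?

(-38,-6)

First: linear, -4 per step → -38 at step 7.
Second: cycles through 3, -6 every 2 steps. Step 7 lands at position 1 of the cycle → -6.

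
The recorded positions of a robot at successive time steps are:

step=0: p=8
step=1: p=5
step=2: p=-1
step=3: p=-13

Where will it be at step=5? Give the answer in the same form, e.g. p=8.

Step-to-step displacements: -3, -6, -12; each is 2× the previous.
step 4: -13 − 24 → p=-37
step 5: -37 − 48 → p=-85

p=-85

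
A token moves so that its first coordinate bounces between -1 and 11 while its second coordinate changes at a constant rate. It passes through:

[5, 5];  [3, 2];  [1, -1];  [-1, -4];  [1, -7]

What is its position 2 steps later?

[5, -13]

The first coordinate travels 2 per step and bounces off the walls at -1 and 11.
  step 5: 1 → 3
  step 6: 3 → 5
The second coordinate changes by -3 each step: at step 6 it is -13.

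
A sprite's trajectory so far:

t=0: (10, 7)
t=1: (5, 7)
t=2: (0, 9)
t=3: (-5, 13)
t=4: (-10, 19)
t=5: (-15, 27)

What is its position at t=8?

(-30, 63)

Taking differences between consecutive positions: (-5, +0), (-5, +2), (-5, +4), (-5, +6), (-5, +8). These grow by (+0, +2) each step.
step 6: (-15, 27) + (-5, +10) → (-20, 37)
step 7: (-20, 37) + (-5, +12) → (-25, 49)
step 8: (-25, 49) + (-5, +14) → (-30, 63)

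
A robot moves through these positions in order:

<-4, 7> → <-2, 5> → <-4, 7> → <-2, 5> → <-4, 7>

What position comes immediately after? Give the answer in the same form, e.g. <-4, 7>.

<-2, 5>

Step-to-step displacements: <+2, -2>, <-2, +2>, <+2, -2>, <-2, +2>; each is -1× the previous.
step 5: <-4, 7> + <+2, -2> → <-2, 5>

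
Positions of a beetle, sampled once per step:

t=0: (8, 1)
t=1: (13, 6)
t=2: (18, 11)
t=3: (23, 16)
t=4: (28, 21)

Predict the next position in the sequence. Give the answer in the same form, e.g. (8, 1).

The position changes by (+5, +5) every step.
step 5: (28, 21) + (+5, +5) → (33, 26)

(33, 26)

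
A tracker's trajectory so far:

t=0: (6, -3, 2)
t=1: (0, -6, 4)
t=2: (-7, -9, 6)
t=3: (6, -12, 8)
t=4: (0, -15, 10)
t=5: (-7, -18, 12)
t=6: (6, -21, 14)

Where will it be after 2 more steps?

(-7, -27, 18)

First: cycles through 6, 0, -7 every 3 steps. Step 8 lands at position 2 of the cycle → -7.
Second: linear, -3 per step → -27 at step 8.
Third: linear, +2 per step → 18 at step 8.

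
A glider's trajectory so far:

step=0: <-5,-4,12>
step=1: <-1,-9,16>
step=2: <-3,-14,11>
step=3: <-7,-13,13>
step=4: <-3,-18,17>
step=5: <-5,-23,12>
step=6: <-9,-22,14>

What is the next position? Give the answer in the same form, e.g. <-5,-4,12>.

Step-to-step displacements: <+4,-5,+4>, <-2,-5,-5>, <-4,+1,+2>, <+4,-5,+4>, <-2,-5,-5>, <-4,+1,+2> — a repeating cycle of length 3.
step 7: apply <+4,-5,+4> → <-5,-27,18>

<-5,-27,18>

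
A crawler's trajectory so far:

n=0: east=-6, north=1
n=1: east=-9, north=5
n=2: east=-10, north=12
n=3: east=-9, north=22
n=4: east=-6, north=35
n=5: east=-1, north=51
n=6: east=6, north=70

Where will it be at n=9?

Taking differences between consecutive positions: (-3, +4), (-1, +7), (+1, +10), (+3, +13), (+5, +16), (+7, +19). These grow by (+2, +3) each step.
step 7: east=6, north=70 + (+9, +22) → east=15, north=92
step 8: east=15, north=92 + (+11, +25) → east=26, north=117
step 9: east=26, north=117 + (+13, +28) → east=39, north=145

east=39, north=145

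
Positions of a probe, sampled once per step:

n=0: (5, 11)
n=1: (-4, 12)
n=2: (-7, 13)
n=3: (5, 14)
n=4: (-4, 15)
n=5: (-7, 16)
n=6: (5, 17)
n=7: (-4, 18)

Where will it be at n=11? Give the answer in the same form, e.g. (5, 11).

(-7, 22)

First: cycles through 5, -4, -7 every 3 steps. Step 11 lands at position 2 of the cycle → -7.
Second: linear, +1 per step → 22 at step 11.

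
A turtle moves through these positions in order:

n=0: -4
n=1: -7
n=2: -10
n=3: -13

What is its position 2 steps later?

The position changes by -3 every step.
step 4: -13 − 3 → -16
step 5: -16 − 3 → -19

-19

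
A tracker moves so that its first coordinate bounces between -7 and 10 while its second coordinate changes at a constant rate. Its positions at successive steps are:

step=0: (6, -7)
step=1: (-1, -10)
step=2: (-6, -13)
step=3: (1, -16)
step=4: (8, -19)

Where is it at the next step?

The first coordinate travels 7 per step and bounces off the walls at -7 and 10.
  step 5: 8 → 5
The second coordinate changes by -3 each step: at step 5 it is -22.

(5, -22)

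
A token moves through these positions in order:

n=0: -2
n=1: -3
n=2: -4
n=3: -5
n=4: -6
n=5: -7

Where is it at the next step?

Each step adds -1 to the position.
step 6: -7 − 1 → -8

-8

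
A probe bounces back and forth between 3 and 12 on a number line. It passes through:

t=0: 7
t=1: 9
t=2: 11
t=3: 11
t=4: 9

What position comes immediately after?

7

The value reflects between 3 and 12, moving 2 per step.
  step 5: 9 → 7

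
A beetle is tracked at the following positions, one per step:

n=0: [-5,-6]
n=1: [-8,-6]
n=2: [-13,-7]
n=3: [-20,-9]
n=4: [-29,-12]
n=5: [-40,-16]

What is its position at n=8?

[-85,-34]

First differences are [-3,+0], [-5,-1], [-7,-2], [-9,-3], [-11,-4]; their common second difference is [-2,-1] (constant acceleration).
step 6: [-40,-16] + [-13,-5] → [-53,-21]
step 7: [-53,-21] + [-15,-6] → [-68,-27]
step 8: [-68,-27] + [-17,-7] → [-85,-34]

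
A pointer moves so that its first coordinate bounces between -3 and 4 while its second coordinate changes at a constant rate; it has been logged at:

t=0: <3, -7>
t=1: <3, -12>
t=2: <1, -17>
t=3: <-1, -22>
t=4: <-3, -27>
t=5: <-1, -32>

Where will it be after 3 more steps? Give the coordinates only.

<3, -47>

The first coordinate reflects between -3 and 4, moving 2 per step.
  step 6: -1 → 1
  step 7: 1 → 3
  step 8: 3 → 3
The second coordinate changes by -5 each step: at step 8 it is -47.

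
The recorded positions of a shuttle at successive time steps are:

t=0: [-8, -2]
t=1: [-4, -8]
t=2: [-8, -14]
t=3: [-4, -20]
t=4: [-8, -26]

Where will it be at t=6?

The first coordinate repeats the cycle [-8, -4] with period 2; step 6 mod 2 = 0, giving -8.
The second coordinate changes by -6 each step, so at step 6 it is -2 + 6·(-6) = -38.

[-8, -38]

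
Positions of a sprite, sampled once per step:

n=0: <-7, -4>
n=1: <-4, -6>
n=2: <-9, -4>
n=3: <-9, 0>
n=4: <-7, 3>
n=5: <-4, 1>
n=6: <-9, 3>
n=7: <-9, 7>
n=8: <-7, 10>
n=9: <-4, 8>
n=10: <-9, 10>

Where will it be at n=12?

The moves between consecutive positions are <+3, -2>, <-5, +2>, <+0, +4>, <+2, +3>, <+3, -2>, <-5, +2>, <+0, +4>, <+2, +3>, <+3, -2>, <-5, +2>; they repeat the 4-cycle [<+3, -2>, <-5, +2>, <+0, +4>, <+2, +3>].
step 11: apply <+0, +4> → <-9, 14>
step 12: apply <+2, +3> → <-7, 17>

<-7, 17>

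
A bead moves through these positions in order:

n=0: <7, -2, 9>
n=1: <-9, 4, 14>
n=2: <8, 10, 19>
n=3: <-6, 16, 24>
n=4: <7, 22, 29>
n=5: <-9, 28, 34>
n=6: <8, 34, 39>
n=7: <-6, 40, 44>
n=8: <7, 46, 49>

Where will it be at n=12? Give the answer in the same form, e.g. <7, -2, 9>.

The first coordinate repeats the cycle [7, -9, 8, -6] with period 4; step 12 mod 4 = 0, giving 7.
The second coordinate changes by +6 each step, so at step 12 it is -2 + 12·(6) = 70.
The third coordinate changes by +5 each step, so at step 12 it is 9 + 12·(5) = 69.

<7, 70, 69>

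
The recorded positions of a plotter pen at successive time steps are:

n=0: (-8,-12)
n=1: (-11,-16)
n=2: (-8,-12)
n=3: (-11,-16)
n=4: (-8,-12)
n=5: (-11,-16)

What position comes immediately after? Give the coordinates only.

The moves between consecutive positions are (-3,-4), (+3,+4), (-3,-4), (+3,+4), (-3,-4); they repeat the 2-cycle [(-3,-4), (+3,+4)].
step 6: apply (+3,+4) → (-8,-12)

(-8,-12)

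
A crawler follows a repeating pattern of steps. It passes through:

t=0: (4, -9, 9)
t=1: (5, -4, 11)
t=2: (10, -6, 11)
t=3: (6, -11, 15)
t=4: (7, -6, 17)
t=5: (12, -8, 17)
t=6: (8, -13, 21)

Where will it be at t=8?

Step-to-step displacements: (+1, +5, +2), (+5, -2, +0), (-4, -5, +4), (+1, +5, +2), (+5, -2, +0), (-4, -5, +4) — a repeating cycle of length 3.
step 7: apply (+1, +5, +2) → (9, -8, 23)
step 8: apply (+5, -2, +0) → (14, -10, 23)

(14, -10, 23)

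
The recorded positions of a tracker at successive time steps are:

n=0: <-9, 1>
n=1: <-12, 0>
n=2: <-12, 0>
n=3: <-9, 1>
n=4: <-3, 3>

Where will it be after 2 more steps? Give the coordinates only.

<18, 10>

First differences are <-3, -1>, <+0, +0>, <+3, +1>, <+6, +2>; their common second difference is <+3, +1> (constant acceleration).
step 5: <-3, 3> + <+9, +3> → <6, 6>
step 6: <6, 6> + <+12, +4> → <18, 10>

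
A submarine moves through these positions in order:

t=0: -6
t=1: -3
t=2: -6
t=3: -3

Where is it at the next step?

The jumps are +3, -3, +3 — a geometric progression with ratio -1.
step 4: -3 − 3 → -6

-6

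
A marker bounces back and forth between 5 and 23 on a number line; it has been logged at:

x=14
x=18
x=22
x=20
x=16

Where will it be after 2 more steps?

x=8

The value travels 4 per step and bounces off the walls at 5 and 23.
  step 5: 16 → 12
  step 6: 12 → 8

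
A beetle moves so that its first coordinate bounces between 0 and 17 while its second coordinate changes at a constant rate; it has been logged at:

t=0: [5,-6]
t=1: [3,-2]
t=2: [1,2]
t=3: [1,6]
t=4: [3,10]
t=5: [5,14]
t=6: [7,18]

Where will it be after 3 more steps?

[13,30]

The first coordinate reflects between 0 and 17, moving 2 per step.
  step 7: 7 → 9
  step 8: 9 → 11
  step 9: 11 → 13
The second coordinate changes by +4 each step: at step 9 it is 30.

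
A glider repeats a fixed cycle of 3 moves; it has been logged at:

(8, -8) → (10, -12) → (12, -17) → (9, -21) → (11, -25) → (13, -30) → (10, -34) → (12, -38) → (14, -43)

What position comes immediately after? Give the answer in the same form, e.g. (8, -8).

(11, -47)

Step-to-step displacements: (+2, -4), (+2, -5), (-3, -4), (+2, -4), (+2, -5), (-3, -4), (+2, -4), (+2, -5) — a repeating cycle of length 3.
step 9: apply (-3, -4) → (11, -47)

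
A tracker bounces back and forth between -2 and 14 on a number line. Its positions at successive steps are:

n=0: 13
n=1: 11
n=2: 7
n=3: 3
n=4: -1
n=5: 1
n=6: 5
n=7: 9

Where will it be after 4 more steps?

The value travels 4 per step and bounces off the walls at -2 and 14.
  step 8: 9 → 13
  step 9: 13 → 11
  step 10: 11 → 7
  step 11: 7 → 3

3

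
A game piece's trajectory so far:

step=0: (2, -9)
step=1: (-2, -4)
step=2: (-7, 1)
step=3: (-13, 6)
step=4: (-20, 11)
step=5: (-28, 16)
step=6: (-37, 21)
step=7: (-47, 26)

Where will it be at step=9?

Successive displacements: (-4, +5), (-5, +5), (-6, +5), (-7, +5), (-8, +5), (-9, +5), (-10, +5) — each changes by (-1, +0).
step 8: (-47, 26) + (-11, +5) → (-58, 31)
step 9: (-58, 31) + (-12, +5) → (-70, 36)

(-70, 36)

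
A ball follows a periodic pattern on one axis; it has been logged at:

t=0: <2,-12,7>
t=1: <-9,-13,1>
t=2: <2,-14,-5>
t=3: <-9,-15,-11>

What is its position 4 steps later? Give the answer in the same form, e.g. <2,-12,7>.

<-9,-19,-35>

The first coordinate repeats the cycle [2, -9] with period 2; step 7 mod 2 = 1, giving -9.
The second coordinate changes by -1 each step, so at step 7 it is -12 + 7·(-1) = -19.
The third coordinate changes by -6 each step, so at step 7 it is 7 + 7·(-6) = -35.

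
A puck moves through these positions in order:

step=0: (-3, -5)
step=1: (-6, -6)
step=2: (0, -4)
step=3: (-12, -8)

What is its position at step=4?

(12, 0)

Step-to-step displacements: (-3, -1), (+6, +2), (-12, -4); each is -2× the previous.
step 4: (-12, -8) + (+24, +8) → (12, 0)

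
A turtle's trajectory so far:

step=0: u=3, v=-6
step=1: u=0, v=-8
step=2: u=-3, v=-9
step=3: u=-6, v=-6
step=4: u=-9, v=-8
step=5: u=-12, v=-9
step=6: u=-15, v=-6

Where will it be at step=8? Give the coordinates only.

u=-21, v=-9

U: linear, -3 per step → -21 at step 8.
V: cycles through -6, -8, -9 every 3 steps. Step 8 lands at position 2 of the cycle → -9.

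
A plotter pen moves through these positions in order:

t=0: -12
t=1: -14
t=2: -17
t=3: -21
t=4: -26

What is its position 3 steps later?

Taking differences between consecutive positions: -2, -3, -4, -5. These grow by -1 each step.
step 5: -26 − 6 → -32
step 6: -32 − 7 → -39
step 7: -39 − 8 → -47

-47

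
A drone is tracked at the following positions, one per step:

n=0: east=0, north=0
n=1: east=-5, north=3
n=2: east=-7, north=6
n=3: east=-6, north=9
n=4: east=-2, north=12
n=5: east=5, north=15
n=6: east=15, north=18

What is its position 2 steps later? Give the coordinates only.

Successive displacements: (-5, +3), (-2, +3), (+1, +3), (+4, +3), (+7, +3), (+10, +3) — each changes by (+3, +0).
step 7: east=15, north=18 + (+13, +3) → east=28, north=21
step 8: east=28, north=21 + (+16, +3) → east=44, north=24

east=44, north=24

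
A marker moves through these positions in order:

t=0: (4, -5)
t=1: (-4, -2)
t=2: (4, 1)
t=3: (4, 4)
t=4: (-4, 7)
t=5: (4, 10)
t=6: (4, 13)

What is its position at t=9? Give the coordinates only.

(4, 22)

The first coordinate repeats the cycle [4, -4, 4] with period 3; step 9 mod 3 = 0, giving 4.
The second coordinate changes by +3 each step, so at step 9 it is -5 + 9·(3) = 22.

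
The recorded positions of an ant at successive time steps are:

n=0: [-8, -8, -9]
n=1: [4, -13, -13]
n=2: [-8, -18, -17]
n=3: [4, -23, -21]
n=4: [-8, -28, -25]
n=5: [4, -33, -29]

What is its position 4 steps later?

The first coordinate repeats the cycle [-8, 4] with period 2; step 9 mod 2 = 1, giving 4.
The second coordinate changes by -5 each step, so at step 9 it is -8 + 9·(-5) = -53.
The third coordinate changes by -4 each step, so at step 9 it is -9 + 9·(-4) = -45.

[4, -53, -45]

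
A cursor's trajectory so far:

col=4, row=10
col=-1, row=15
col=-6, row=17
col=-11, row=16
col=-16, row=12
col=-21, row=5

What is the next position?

col=-26, row=-5

First differences are (-5,+5), (-5,+2), (-5,-1), (-5,-4), (-5,-7); their common second difference is (+0,-3) (constant acceleration).
step 6: col=-21, row=5 + (-5,-10) → col=-26, row=-5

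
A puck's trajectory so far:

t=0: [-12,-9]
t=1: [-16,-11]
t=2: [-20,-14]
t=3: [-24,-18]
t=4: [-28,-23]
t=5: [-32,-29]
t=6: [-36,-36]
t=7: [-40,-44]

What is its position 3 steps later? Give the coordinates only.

[-52,-74]

First differences are [-4,-2], [-4,-3], [-4,-4], [-4,-5], [-4,-6], [-4,-7], [-4,-8]; their common second difference is [+0,-1] (constant acceleration).
step 8: [-40,-44] + [-4,-9] → [-44,-53]
step 9: [-44,-53] + [-4,-10] → [-48,-63]
step 10: [-48,-63] + [-4,-11] → [-52,-74]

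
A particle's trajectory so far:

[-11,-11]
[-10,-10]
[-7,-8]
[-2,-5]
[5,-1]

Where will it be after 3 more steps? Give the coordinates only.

[38,17]

Taking differences between consecutive positions: [+1,+1], [+3,+2], [+5,+3], [+7,+4]. These grow by [+2,+1] each step.
step 5: [5,-1] + [+9,+5] → [14,4]
step 6: [14,4] + [+11,+6] → [25,10]
step 7: [25,10] + [+13,+7] → [38,17]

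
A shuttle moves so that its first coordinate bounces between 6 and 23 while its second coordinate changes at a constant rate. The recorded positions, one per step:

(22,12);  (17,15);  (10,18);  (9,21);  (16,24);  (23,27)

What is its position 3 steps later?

The first coordinate reflects between 6 and 23, moving 7 per step.
  step 6: 23 → 16
  step 7: 16 → 9
  step 8: 9 → 10
The second coordinate changes by +3 each step: at step 8 it is 36.

(10,36)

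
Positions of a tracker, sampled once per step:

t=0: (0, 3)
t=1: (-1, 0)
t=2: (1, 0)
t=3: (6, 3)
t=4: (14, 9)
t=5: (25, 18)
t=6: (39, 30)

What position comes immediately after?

Successive displacements: (-1, -3), (+2, +0), (+5, +3), (+8, +6), (+11, +9), (+14, +12) — each changes by (+3, +3).
step 7: (39, 30) + (+17, +15) → (56, 45)

(56, 45)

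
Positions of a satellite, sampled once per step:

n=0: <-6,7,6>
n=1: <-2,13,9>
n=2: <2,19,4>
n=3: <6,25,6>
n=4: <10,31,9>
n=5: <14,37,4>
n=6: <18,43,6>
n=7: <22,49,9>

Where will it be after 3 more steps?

<34,67,9>

The first coordinate changes by +4 each step, so at step 10 it is -6 + 10·(4) = 34.
The second coordinate changes by +6 each step, so at step 10 it is 7 + 10·(6) = 67.
The third coordinate repeats the cycle [6, 9, 4] with period 3; step 10 mod 3 = 1, giving 9.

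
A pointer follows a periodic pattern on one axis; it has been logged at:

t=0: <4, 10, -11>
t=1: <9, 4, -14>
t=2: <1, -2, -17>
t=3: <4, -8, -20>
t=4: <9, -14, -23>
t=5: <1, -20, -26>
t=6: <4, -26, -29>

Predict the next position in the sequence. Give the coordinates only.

The first coordinate repeats the cycle [4, 9, 1] with period 3; step 7 mod 3 = 1, giving 9.
The second coordinate changes by -6 each step, so at step 7 it is 10 + 7·(-6) = -32.
The third coordinate changes by -3 each step, so at step 7 it is -11 + 7·(-3) = -32.

<9, -32, -32>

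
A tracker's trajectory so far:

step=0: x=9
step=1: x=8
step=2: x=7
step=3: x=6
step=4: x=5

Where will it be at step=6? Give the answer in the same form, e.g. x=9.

x=3

Each step adds -1 to the position.
step 5: 5 − 1 → x=4
step 6: 4 − 1 → x=3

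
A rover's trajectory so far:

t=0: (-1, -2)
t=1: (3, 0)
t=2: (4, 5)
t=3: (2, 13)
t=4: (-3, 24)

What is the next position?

Taking differences between consecutive positions: (+4, +2), (+1, +5), (-2, +8), (-5, +11). These grow by (-3, +3) each step.
step 5: (-3, 24) + (-8, +14) → (-11, 38)

(-11, 38)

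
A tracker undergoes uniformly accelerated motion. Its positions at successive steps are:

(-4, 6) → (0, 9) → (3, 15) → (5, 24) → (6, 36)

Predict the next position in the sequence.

(6, 51)

Successive displacements: (+4, +3), (+3, +6), (+2, +9), (+1, +12) — each changes by (-1, +3).
step 5: (6, 36) + (+0, +15) → (6, 51)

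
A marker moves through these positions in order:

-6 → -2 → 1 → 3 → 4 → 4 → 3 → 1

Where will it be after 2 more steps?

-6

Taking differences between consecutive positions: +4, +3, +2, +1, +0, -1, -2. These grow by -1 each step.
step 8: 1 − 3 → -2
step 9: -2 − 4 → -6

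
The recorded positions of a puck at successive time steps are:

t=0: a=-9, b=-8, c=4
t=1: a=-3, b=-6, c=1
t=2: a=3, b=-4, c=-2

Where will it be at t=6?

a=27, b=4, c=-14

The position changes by (+6, +2, -3) every step.
step 3: a=3, b=-4, c=-2 + (+6, +2, -3) → a=9, b=-2, c=-5
step 4: a=9, b=-2, c=-5 + (+6, +2, -3) → a=15, b=0, c=-8
step 5: a=15, b=0, c=-8 + (+6, +2, -3) → a=21, b=2, c=-11
step 6: a=21, b=2, c=-11 + (+6, +2, -3) → a=27, b=4, c=-14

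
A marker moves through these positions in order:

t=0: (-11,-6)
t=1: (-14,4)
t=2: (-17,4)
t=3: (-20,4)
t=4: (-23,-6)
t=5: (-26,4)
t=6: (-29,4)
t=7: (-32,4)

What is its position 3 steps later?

The first coordinate changes by -3 each step, so at step 10 it is -11 + 10·(-3) = -41.
The second coordinate repeats the cycle [-6, 4, 4, 4] with period 4; step 10 mod 4 = 2, giving 4.

(-41,4)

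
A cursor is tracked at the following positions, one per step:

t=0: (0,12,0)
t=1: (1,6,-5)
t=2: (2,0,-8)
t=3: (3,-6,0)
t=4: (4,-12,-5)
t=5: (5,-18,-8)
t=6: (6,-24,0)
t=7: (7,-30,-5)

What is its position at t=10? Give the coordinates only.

First: linear, +1 per step → 10 at step 10.
Second: linear, -6 per step → -48 at step 10.
Third: cycles through 0, -5, -8 every 3 steps. Step 10 lands at position 1 of the cycle → -5.

(10,-48,-5)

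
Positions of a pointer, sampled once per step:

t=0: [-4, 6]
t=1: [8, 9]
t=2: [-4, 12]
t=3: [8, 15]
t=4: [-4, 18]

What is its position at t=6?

[-4, 24]

The first coordinate repeats the cycle [-4, 8] with period 2; step 6 mod 2 = 0, giving -4.
The second coordinate changes by +3 each step, so at step 6 it is 6 + 6·(3) = 24.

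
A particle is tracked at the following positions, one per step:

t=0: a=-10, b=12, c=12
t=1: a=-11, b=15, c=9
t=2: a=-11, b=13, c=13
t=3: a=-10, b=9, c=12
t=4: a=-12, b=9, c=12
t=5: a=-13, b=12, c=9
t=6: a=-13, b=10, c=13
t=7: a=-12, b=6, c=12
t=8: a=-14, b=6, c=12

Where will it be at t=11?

The moves between consecutive positions are (-1, +3, -3), (+0, -2, +4), (+1, -4, -1), (-2, +0, +0), (-1, +3, -3), (+0, -2, +4), (+1, -4, -1), (-2, +0, +0); they repeat the 4-cycle [(-1, +3, -3), (+0, -2, +4), (+1, -4, -1), (-2, +0, +0)].
step 9: apply (-1, +3, -3) → a=-15, b=9, c=9
step 10: apply (+0, -2, +4) → a=-15, b=7, c=13
step 11: apply (+1, -4, -1) → a=-14, b=3, c=12

a=-14, b=3, c=12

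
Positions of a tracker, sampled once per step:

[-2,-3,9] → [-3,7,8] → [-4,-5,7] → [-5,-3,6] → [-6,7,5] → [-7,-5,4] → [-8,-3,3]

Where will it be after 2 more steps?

First: linear, -1 per step → -10 at step 8.
Second: cycles through -3, 7, -5 every 3 steps. Step 8 lands at position 2 of the cycle → -5.
Third: linear, -1 per step → 1 at step 8.

[-10,-5,1]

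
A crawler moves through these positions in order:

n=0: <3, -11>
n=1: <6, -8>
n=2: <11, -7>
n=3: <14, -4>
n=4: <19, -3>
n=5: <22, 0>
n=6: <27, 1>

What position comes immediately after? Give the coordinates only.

<30, 4>

Differencing gives <+3, +3>, <+5, +1>, <+3, +3>, <+5, +1>, <+3, +3>, <+5, +1>. This is the pattern <+3, +3>, <+5, +1> repeated.
step 7: apply <+3, +3> → <30, 4>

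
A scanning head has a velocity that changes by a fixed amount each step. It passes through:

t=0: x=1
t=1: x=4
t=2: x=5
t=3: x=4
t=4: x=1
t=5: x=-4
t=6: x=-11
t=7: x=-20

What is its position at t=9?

Taking differences between consecutive positions: +3, +1, -1, -3, -5, -7, -9. These grow by -2 each step.
step 8: -20 − 11 → x=-31
step 9: -31 − 13 → x=-44

x=-44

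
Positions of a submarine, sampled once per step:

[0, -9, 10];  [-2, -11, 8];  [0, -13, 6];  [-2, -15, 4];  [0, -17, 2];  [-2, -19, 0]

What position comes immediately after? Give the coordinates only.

First: cycles through 0, -2 every 2 steps. Step 6 lands at position 0 of the cycle → 0.
Second: linear, -2 per step → -21 at step 6.
Third: linear, -2 per step → -2 at step 6.

[0, -21, -2]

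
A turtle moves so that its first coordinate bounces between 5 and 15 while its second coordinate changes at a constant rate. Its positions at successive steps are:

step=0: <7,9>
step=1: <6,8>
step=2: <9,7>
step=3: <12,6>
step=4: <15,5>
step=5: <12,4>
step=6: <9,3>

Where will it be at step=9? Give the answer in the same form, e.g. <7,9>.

The first coordinate reflects between 5 and 15, moving 3 per step.
  step 7: 9 → 6
  step 8: 6 → 7
  step 9: 7 → 10
The second coordinate changes by -1 each step: at step 9 it is 0.

<10,0>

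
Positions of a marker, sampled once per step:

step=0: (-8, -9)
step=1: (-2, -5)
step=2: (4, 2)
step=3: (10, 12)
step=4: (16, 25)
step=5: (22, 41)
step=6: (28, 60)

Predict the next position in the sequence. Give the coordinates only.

(34, 82)

Taking differences between consecutive positions: (+6, +4), (+6, +7), (+6, +10), (+6, +13), (+6, +16), (+6, +19). These grow by (+0, +3) each step.
step 7: (28, 60) + (+6, +22) → (34, 82)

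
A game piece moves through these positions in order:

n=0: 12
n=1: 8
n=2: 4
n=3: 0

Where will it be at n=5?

-8

Constant displacement of -4 per step.
step 4: 0 − 4 → -4
step 5: -4 − 4 → -8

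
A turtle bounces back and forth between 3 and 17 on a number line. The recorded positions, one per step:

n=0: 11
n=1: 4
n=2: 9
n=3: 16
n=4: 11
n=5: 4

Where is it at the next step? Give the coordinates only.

The value reflects between 3 and 17, moving 7 per step.
  step 6: 4 → 9

9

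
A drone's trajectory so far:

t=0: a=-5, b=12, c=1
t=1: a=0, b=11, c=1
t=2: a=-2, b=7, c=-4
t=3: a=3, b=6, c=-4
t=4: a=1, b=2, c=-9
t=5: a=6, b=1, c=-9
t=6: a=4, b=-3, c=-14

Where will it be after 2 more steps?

Step-to-step displacements: (+5, -1, +0), (-2, -4, -5), (+5, -1, +0), (-2, -4, -5), (+5, -1, +0), (-2, -4, -5) — a repeating cycle of length 2.
step 7: apply (+5, -1, +0) → a=9, b=-4, c=-14
step 8: apply (-2, -4, -5) → a=7, b=-8, c=-19

a=7, b=-8, c=-19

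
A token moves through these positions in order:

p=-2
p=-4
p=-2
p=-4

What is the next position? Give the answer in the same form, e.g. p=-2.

p=-2

Step-to-step displacements: -2, +2, -2; each is -1× the previous.
step 4: -4 + 2 → p=-2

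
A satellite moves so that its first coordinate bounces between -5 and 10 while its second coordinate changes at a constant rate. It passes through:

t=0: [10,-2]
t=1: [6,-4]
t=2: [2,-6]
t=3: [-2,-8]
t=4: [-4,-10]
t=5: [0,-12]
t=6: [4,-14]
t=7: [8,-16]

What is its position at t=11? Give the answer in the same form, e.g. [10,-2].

The first coordinate reflects between -5 and 10, moving 4 per step.
  step 8: 8 → 8
  step 9: 8 → 4
  step 10: 4 → 0
  step 11: 0 → -4
The second coordinate changes by -2 each step: at step 11 it is -24.

[-4,-24]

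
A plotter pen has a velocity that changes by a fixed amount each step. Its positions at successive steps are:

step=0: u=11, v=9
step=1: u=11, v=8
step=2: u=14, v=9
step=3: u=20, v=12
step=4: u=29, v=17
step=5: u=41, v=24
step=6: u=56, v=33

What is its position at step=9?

u=119, v=72

Successive displacements: (+0, -1), (+3, +1), (+6, +3), (+9, +5), (+12, +7), (+15, +9) — each changes by (+3, +2).
step 7: u=56, v=33 + (+18, +11) → u=74, v=44
step 8: u=74, v=44 + (+21, +13) → u=95, v=57
step 9: u=95, v=57 + (+24, +15) → u=119, v=72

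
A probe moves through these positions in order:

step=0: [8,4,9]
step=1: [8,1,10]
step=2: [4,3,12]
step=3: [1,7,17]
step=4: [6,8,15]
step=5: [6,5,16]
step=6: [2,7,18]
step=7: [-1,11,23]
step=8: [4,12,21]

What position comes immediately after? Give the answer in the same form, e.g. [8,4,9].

Differencing gives [+0,-3,+1], [-4,+2,+2], [-3,+4,+5], [+5,+1,-2], [+0,-3,+1], [-4,+2,+2], [-3,+4,+5], [+5,+1,-2]. This is the pattern [+0,-3,+1], [-4,+2,+2], [-3,+4,+5], [+5,+1,-2] repeated.
step 9: apply [+0,-3,+1] → [4,9,22]

[4,9,22]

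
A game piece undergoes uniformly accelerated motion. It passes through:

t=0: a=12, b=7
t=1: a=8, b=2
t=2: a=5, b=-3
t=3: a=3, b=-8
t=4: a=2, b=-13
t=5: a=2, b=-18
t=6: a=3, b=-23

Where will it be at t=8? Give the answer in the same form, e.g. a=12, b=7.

Successive displacements: (-4,-5), (-3,-5), (-2,-5), (-1,-5), (+0,-5), (+1,-5) — each changes by (+1,+0).
step 7: a=3, b=-23 + (+2,-5) → a=5, b=-28
step 8: a=5, b=-28 + (+3,-5) → a=8, b=-33

a=8, b=-33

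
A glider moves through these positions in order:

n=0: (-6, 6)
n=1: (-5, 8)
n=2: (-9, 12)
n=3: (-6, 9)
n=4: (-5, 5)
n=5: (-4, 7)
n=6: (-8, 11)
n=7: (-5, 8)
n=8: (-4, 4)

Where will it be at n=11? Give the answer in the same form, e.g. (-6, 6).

(-4, 7)

Differencing gives (+1, +2), (-4, +4), (+3, -3), (+1, -4), (+1, +2), (-4, +4), (+3, -3), (+1, -4). This is the pattern (+1, +2), (-4, +4), (+3, -3), (+1, -4) repeated.
step 9: apply (+1, +2) → (-3, 6)
step 10: apply (-4, +4) → (-7, 10)
step 11: apply (+3, -3) → (-4, 7)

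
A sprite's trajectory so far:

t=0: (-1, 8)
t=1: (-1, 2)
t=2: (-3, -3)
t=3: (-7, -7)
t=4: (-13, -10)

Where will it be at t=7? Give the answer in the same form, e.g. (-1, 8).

First differences are (+0, -6), (-2, -5), (-4, -4), (-6, -3); their common second difference is (-2, +1) (constant acceleration).
step 5: (-13, -10) + (-8, -2) → (-21, -12)
step 6: (-21, -12) + (-10, -1) → (-31, -13)
step 7: (-31, -13) + (-12, +0) → (-43, -13)

(-43, -13)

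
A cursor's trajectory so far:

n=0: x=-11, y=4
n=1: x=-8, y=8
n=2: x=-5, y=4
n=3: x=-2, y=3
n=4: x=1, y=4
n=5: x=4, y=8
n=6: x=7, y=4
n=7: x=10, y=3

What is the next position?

X: linear, +3 per step → 13 at step 8.
Y: cycles through 4, 8, 4, 3 every 4 steps. Step 8 lands at position 0 of the cycle → 4.

x=13, y=4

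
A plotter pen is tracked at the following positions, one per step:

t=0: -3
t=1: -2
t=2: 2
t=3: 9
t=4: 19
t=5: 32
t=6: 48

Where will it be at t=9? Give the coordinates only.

114

Taking differences between consecutive positions: +1, +4, +7, +10, +13, +16. These grow by +3 each step.
step 7: 48 + 19 → 67
step 8: 67 + 22 → 89
step 9: 89 + 25 → 114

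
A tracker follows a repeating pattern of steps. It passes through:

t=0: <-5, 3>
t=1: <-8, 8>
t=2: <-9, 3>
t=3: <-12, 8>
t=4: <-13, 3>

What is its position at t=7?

Differencing gives <-3, +5>, <-1, -5>, <-3, +5>, <-1, -5>. This is the pattern <-3, +5>, <-1, -5> repeated.
step 5: apply <-3, +5> → <-16, 8>
step 6: apply <-1, -5> → <-17, 3>
step 7: apply <-3, +5> → <-20, 8>

<-20, 8>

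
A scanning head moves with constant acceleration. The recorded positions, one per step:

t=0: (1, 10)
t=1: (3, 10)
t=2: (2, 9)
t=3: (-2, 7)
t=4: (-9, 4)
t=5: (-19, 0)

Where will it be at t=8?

Successive displacements: (+2, +0), (-1, -1), (-4, -2), (-7, -3), (-10, -4) — each changes by (-3, -1).
step 6: (-19, 0) + (-13, -5) → (-32, -5)
step 7: (-32, -5) + (-16, -6) → (-48, -11)
step 8: (-48, -11) + (-19, -7) → (-67, -18)

(-67, -18)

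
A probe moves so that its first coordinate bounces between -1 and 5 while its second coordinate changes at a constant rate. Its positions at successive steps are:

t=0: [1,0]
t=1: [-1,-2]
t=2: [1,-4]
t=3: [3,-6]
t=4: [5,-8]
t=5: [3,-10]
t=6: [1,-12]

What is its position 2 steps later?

The first coordinate travels 2 per step and bounces off the walls at -1 and 5.
  step 7: 1 → -1
  step 8: -1 → 1
The second coordinate changes by -2 each step: at step 8 it is -16.

[1,-16]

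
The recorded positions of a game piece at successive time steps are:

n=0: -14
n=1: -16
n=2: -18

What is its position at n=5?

-24

Constant displacement of -2 per step.
step 3: -18 − 2 → -20
step 4: -20 − 2 → -22
step 5: -22 − 2 → -24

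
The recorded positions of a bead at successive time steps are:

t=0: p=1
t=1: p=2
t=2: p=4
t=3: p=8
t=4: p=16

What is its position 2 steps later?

The jumps are +1, +2, +4, +8 — a geometric progression with ratio 2.
step 5: 16 + 16 → p=32
step 6: 32 + 32 → p=64

p=64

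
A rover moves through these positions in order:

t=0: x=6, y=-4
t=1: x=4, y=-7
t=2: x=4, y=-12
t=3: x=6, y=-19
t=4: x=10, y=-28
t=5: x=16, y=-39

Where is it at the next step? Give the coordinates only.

Taking differences between consecutive positions: (-2,-3), (+0,-5), (+2,-7), (+4,-9), (+6,-11). These grow by (+2,-2) each step.
step 6: x=16, y=-39 + (+8,-13) → x=24, y=-52

x=24, y=-52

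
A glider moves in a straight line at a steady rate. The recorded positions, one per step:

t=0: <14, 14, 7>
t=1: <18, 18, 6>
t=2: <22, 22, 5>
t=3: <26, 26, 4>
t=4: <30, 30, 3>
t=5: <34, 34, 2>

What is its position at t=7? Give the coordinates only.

Constant displacement of <+4, +4, -1> per step.
step 6: <34, 34, 2> + <+4, +4, -1> → <38, 38, 1>
step 7: <38, 38, 1> + <+4, +4, -1> → <42, 42, 0>

<42, 42, 0>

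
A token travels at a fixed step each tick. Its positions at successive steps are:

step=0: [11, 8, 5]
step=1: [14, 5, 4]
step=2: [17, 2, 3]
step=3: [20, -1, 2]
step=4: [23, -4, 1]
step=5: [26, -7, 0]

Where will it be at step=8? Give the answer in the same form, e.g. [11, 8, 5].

[35, -16, -3]

Each step adds [+3, -3, -1] to the position.
step 6: [26, -7, 0] + [+3, -3, -1] → [29, -10, -1]
step 7: [29, -10, -1] + [+3, -3, -1] → [32, -13, -2]
step 8: [32, -13, -2] + [+3, -3, -1] → [35, -16, -3]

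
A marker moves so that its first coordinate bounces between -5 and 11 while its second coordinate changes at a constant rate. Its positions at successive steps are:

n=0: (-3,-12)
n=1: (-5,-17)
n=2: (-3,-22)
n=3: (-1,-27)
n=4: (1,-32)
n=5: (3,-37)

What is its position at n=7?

(7,-47)

The first coordinate travels 2 per step and bounces off the walls at -5 and 11.
  step 6: 3 → 5
  step 7: 5 → 7
The second coordinate changes by -5 each step: at step 7 it is -47.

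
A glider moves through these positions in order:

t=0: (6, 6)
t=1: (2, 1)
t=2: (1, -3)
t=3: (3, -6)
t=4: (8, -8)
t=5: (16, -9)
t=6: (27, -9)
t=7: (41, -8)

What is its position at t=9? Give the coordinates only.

(78, -3)

Successive displacements: (-4, -5), (-1, -4), (+2, -3), (+5, -2), (+8, -1), (+11, +0), (+14, +1) — each changes by (+3, +1).
step 8: (41, -8) + (+17, +2) → (58, -6)
step 9: (58, -6) + (+20, +3) → (78, -3)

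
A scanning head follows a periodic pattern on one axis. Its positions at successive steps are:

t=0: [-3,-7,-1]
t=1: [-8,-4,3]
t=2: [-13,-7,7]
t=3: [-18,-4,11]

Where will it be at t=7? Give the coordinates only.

[-38,-4,27]

First: linear, -5 per step → -38 at step 7.
Second: cycles through -7, -4 every 2 steps. Step 7 lands at position 1 of the cycle → -4.
Third: linear, +4 per step → 27 at step 7.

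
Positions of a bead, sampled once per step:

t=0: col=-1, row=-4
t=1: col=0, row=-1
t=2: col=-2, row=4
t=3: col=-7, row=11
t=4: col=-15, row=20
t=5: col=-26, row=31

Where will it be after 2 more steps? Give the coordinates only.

Taking differences between consecutive positions: (+1,+3), (-2,+5), (-5,+7), (-8,+9), (-11,+11). These grow by (-3,+2) each step.
step 6: col=-26, row=31 + (-14,+13) → col=-40, row=44
step 7: col=-40, row=44 + (-17,+15) → col=-57, row=59

col=-57, row=59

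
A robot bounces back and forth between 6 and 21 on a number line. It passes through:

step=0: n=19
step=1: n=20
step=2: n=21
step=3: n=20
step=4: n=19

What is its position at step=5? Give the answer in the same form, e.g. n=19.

The value travels 1 per step and bounces off the walls at 6 and 21.
  step 5: 19 → 18

n=18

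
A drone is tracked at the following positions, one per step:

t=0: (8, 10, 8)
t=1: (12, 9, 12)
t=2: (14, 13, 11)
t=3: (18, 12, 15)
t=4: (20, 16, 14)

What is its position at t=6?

(26, 19, 17)

Step-to-step displacements: (+4, -1, +4), (+2, +4, -1), (+4, -1, +4), (+2, +4, -1) — a repeating cycle of length 2.
step 5: apply (+4, -1, +4) → (24, 15, 18)
step 6: apply (+2, +4, -1) → (26, 19, 17)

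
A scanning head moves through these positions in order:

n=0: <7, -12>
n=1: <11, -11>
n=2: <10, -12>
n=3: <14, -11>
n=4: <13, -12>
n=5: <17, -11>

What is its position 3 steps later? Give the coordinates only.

The moves between consecutive positions are <+4, +1>, <-1, -1>, <+4, +1>, <-1, -1>, <+4, +1>; they repeat the 2-cycle [<+4, +1>, <-1, -1>].
step 6: apply <-1, -1> → <16, -12>
step 7: apply <+4, +1> → <20, -11>
step 8: apply <-1, -1> → <19, -12>

<19, -12>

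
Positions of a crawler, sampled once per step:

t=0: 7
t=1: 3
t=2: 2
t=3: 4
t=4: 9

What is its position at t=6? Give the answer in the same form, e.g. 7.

28

First differences are -4, -1, +2, +5; their common second difference is +3 (constant acceleration).
step 5: 9 + 8 → 17
step 6: 17 + 11 → 28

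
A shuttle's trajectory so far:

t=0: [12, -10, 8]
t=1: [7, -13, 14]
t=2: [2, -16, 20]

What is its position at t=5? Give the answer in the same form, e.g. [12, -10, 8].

Each step adds [-5, -3, +6] to the position.
step 3: [2, -16, 20] + [-5, -3, +6] → [-3, -19, 26]
step 4: [-3, -19, 26] + [-5, -3, +6] → [-8, -22, 32]
step 5: [-8, -22, 32] + [-5, -3, +6] → [-13, -25, 38]

[-13, -25, 38]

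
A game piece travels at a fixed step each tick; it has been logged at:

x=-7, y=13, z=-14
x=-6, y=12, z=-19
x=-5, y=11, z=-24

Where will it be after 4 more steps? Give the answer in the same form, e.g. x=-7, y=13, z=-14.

x=-1, y=7, z=-44

The position changes by (+1, -1, -5) every step.
step 3: x=-5, y=11, z=-24 + (+1, -1, -5) → x=-4, y=10, z=-29
step 4: x=-4, y=10, z=-29 + (+1, -1, -5) → x=-3, y=9, z=-34
step 5: x=-3, y=9, z=-34 + (+1, -1, -5) → x=-2, y=8, z=-39
step 6: x=-2, y=8, z=-39 + (+1, -1, -5) → x=-1, y=7, z=-44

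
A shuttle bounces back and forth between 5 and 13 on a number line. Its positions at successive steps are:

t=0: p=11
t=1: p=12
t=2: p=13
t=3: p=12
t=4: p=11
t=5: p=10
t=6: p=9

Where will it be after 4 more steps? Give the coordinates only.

p=5

The value reflects between 5 and 13, moving 1 per step.
  step 7: 9 → 8
  step 8: 8 → 7
  step 9: 7 → 6
  step 10: 6 → 5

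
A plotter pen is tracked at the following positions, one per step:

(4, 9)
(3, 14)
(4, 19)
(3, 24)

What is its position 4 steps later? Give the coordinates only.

(3, 44)

First: cycles through 4, 3 every 2 steps. Step 7 lands at position 1 of the cycle → 3.
Second: linear, +5 per step → 44 at step 7.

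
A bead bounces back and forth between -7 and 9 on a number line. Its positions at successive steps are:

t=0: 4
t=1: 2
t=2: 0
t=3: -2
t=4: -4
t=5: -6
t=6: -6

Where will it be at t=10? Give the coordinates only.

2

The value travels 2 per step and bounces off the walls at -7 and 9.
  step 7: -6 → -4
  step 8: -4 → -2
  step 9: -2 → 0
  step 10: 0 → 2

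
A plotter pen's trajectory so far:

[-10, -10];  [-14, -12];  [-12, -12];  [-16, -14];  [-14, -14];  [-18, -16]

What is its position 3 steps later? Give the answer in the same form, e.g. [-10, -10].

Differencing gives [-4, -2], [+2, +0], [-4, -2], [+2, +0], [-4, -2]. This is the pattern [-4, -2], [+2, +0] repeated.
step 6: apply [+2, +0] → [-16, -16]
step 7: apply [-4, -2] → [-20, -18]
step 8: apply [+2, +0] → [-18, -18]

[-18, -18]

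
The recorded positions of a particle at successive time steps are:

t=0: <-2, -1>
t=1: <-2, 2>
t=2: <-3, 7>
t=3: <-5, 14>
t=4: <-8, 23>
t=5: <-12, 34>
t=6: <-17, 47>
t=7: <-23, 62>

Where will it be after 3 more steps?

<-47, 119>

First differences are <+0, +3>, <-1, +5>, <-2, +7>, <-3, +9>, <-4, +11>, <-5, +13>, <-6, +15>; their common second difference is <-1, +2> (constant acceleration).
step 8: <-23, 62> + <-7, +17> → <-30, 79>
step 9: <-30, 79> + <-8, +19> → <-38, 98>
step 10: <-38, 98> + <-9, +21> → <-47, 119>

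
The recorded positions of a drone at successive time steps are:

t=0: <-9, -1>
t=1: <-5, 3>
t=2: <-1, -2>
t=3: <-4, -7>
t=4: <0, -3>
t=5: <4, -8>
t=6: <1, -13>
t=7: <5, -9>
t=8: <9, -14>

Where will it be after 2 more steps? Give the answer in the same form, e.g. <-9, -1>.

<10, -15>

Step-to-step displacements: <+4, +4>, <+4, -5>, <-3, -5>, <+4, +4>, <+4, -5>, <-3, -5>, <+4, +4>, <+4, -5> — a repeating cycle of length 3.
step 9: apply <-3, -5> → <6, -19>
step 10: apply <+4, +4> → <10, -15>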